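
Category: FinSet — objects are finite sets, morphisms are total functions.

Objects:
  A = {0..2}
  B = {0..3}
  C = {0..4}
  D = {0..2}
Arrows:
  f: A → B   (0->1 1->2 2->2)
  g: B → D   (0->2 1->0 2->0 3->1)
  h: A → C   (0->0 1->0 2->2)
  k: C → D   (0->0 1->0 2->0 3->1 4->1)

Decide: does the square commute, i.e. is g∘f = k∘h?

Answer: COMMUTES

Derivation:
Along f;g (path 1):
  0 f→1 g→0
  1 f→2 g→0
  2 f→2 g→0
  result₁ = (0->0 1->0 2->0)
Along h;k (path 2):
  0 h→0 k→0
  1 h→0 k→0
  2 h→2 k→0
  result₂ = (0->0 1->0 2->0)
Equal? YES — commutes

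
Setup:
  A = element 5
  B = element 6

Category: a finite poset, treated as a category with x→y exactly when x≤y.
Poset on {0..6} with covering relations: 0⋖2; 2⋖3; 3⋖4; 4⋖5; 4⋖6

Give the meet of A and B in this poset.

Answer: A∧B = 4

Derivation:
Common predecessors of 5,6: {0,2,3,4}
  0 ⊑ 4
  2 ⊑ 4
  3 ⊑ 4
  4 ⊑ 4
glb = 4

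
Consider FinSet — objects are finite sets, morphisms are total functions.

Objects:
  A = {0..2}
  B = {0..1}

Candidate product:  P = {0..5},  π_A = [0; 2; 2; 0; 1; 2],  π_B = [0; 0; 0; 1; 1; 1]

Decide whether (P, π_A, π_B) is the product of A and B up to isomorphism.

Answer: NOT A VALID PRODUCT — duplicate pair at indices 2,1

Derivation:
|A|·|B| = 3·2 = 6;  |P| = 6
Check the pairing map k ↦ (π_A(k), π_B(k)):
  0 ↦ (0,0)
  1 ↦ (2,0)
  2 ↦ (2,0)  ✗ repeats pair of k=1
  3 ↦ (0,1)
  4 ↦ (1,1)
  5 ↦ (2,1)
distinct pairs in image: 5 / 6 needed
  → (2,0) hit at k=1 and k=2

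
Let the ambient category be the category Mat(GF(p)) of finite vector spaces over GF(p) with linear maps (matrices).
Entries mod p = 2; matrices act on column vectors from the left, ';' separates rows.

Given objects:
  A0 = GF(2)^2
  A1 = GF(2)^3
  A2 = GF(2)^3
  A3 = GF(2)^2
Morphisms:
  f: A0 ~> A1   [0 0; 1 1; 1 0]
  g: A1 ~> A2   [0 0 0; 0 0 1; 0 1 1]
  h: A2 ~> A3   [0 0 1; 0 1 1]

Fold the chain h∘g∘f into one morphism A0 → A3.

  e0=(1,0) f~>(0,1,1) g~>(0,1,0) h~>(0,1)
  e1=(0,1) f~>(0,1,0) g~>(0,0,1) h~>(1,1)
⟦path⟧: [0 1; 1 1]

Answer: [0 1; 1 1]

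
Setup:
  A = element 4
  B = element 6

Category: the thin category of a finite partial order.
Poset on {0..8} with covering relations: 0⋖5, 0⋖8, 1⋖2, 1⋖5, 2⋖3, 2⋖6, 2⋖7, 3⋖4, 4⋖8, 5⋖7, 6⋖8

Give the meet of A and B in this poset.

{x : x<=A ∧ x<=B} = {1,2}  (A=4, B=6)
  1 <= 2
  2 <= 2
glb = 2

Answer: A∧B = 2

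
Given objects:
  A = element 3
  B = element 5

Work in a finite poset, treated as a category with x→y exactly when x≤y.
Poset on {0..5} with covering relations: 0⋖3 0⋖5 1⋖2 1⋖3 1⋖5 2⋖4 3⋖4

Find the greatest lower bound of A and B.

{x : x<=A ∧ x<=B} = {0,1}  (A=3, B=5)
  maximal lower bounds 0 and 1 are incomparable: neither 0<=1 nor 1<=0
→ no greatest lower bound exists

Answer: NO MEET EXISTS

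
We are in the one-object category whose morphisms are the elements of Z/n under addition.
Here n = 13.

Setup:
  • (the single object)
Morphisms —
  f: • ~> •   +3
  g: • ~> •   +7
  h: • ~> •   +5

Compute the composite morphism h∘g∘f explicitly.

Answer: +2

Derivation:
  0 +3≡3 +7≡10 +5≡2  (mod 13)
result: +2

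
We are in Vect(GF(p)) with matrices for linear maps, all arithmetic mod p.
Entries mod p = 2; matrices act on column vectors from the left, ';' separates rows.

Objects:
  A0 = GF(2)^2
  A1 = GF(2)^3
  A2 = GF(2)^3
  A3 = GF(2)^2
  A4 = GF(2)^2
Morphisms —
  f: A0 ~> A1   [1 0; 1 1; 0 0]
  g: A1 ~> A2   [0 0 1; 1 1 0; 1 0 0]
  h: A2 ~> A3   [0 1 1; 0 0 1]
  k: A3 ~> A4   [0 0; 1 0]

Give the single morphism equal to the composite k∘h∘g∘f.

Answer: [0 0; 1 1]

Derivation:
  e0=(1,0) f~>(1,1,0) g~>(0,0,1) h~>(1,1) k~>(0,1)
  e1=(0,1) f~>(0,1,0) g~>(0,1,0) h~>(1,0) k~>(0,1)
composite: [0 0; 1 1]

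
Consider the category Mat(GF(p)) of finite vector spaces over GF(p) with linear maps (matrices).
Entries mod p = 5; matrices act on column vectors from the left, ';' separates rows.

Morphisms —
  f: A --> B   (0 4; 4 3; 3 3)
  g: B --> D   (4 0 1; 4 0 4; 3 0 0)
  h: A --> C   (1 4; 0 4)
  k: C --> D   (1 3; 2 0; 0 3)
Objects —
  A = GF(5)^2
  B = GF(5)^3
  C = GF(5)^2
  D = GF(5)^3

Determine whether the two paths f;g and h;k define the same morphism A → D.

Answer: DOES NOT COMMUTE

Work:
Path 1 = f;g:
  e0=⟨1,0⟩ f-->⟨0,4,3⟩ g-->⟨3,2,0⟩
  e1=⟨0,1⟩ f-->⟨4,3,3⟩ g-->⟨4,3,2⟩
  ⟦path⟧₁ = (3 4; 2 3; 0 2)
Path 2 = h;k:
  e0=⟨1,0⟩ h-->⟨1,0⟩ k-->⟨1,2,0⟩
  e1=⟨0,1⟩ h-->⟨4,4⟩ k-->⟨1,3,2⟩
  ⟦path⟧₂ = (1 1; 2 3; 0 2)
Equal? NO — does not commute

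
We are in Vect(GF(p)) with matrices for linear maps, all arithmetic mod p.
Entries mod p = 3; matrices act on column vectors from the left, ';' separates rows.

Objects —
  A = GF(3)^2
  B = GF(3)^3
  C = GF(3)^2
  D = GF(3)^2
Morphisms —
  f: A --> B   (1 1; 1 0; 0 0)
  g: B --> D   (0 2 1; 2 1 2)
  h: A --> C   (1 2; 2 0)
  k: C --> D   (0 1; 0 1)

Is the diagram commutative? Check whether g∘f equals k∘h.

Along f;g (path 1):
  e0=(1,0) f-->(1,1,0) g-->(2,0)
  e1=(0,1) f-->(1,0,0) g-->(0,2)
  composite₁ = (2 0; 0 2)
Along h;k (path 2):
  e0=(1,0) h-->(1,2) k-->(2,2)
  e1=(0,1) h-->(2,0) k-->(0,0)
  composite₂ = (2 0; 2 0)
Equal? distinct morphisms ✗

Answer: DOES NOT COMMUTE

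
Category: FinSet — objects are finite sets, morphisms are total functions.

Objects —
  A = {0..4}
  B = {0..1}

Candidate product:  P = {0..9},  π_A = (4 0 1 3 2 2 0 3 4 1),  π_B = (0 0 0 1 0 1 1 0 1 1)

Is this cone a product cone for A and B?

|A|·|B| = 5·2 = 10;  |P| = 10
Check the pairing map k ↦ (π_A(k), π_B(k)):
  0 ↦ (4,0)
  1 ↦ (0,0)
  2 ↦ (1,0)
  3 ↦ (3,1)
  4 ↦ (2,0)
  5 ↦ (2,1)
  6 ↦ (0,1)
  7 ↦ (3,0)
  8 ↦ (4,1)
  9 ↦ (1,1)
distinct pairs in image: 10 / 10 needed
  → bijection onto A×B; projections well-typed.

Answer: VALID PRODUCT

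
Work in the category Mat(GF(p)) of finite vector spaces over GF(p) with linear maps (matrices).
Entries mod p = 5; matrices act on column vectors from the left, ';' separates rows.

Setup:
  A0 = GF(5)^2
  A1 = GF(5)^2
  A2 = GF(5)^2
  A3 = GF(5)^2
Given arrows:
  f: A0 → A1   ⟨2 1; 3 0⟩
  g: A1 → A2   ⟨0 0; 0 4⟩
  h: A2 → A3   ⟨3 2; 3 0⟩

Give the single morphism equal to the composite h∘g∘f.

Answer: ⟨4 0; 0 0⟩

Work:
  e0=[1,0] f→[2,3] g→[0,2] h→[4,0]
  e1=[0,1] f→[1,0] g→[0,0] h→[0,0]
⟦path⟧: ⟨4 0; 0 0⟩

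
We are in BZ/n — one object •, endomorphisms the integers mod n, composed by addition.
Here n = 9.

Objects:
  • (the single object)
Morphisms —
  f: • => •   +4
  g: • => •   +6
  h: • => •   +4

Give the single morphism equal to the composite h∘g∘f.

Answer: +5

Trace:
  0 +4≡4 +6≡1 +4≡5  (mod 9)
⟦path⟧: +5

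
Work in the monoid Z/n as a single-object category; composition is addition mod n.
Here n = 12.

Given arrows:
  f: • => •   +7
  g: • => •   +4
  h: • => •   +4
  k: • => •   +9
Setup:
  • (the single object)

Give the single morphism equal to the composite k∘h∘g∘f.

  0 +7≡7 +4≡11 +4≡3 +9≡0  (mod 12)
⟦path⟧: +0

Answer: +0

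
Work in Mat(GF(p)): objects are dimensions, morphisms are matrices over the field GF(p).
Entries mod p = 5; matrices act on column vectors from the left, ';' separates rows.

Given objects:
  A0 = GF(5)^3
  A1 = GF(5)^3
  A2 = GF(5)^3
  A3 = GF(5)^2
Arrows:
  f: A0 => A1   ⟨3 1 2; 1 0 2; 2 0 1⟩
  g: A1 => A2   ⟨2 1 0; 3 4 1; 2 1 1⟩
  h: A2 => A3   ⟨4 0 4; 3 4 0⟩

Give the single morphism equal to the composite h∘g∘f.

  e0=⟨1,0,0⟩ f=>⟨3,1,2⟩ g=>⟨2,0,4⟩ h=>⟨4,1⟩
  e1=⟨0,1,0⟩ f=>⟨1,0,0⟩ g=>⟨2,3,2⟩ h=>⟨1,3⟩
  e2=⟨0,0,1⟩ f=>⟨2,2,1⟩ g=>⟨1,0,2⟩ h=>⟨2,3⟩
composite: ⟨4 1 2; 1 3 3⟩

Answer: ⟨4 1 2; 1 3 3⟩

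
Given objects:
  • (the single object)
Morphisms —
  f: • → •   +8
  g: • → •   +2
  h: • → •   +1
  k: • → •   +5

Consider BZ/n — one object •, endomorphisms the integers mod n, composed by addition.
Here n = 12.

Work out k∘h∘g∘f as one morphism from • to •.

  0 +8≡8 +2≡10 +1≡11 +5≡4  (mod 12)
result: +4

Answer: +4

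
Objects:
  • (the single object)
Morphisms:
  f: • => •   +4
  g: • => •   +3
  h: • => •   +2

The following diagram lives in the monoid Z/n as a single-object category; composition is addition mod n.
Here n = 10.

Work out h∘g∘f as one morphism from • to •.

Answer: +9

Trace:
  0 +4≡4 +3≡7 +2≡9  (mod 10)
composite: +9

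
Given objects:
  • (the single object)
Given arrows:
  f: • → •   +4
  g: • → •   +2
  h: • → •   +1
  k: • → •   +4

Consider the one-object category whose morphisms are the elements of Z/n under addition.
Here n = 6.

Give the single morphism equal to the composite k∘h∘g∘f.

  0 +4≡4 +2≡0 +1≡1 +4≡5  (mod 6)
result: +5

Answer: +5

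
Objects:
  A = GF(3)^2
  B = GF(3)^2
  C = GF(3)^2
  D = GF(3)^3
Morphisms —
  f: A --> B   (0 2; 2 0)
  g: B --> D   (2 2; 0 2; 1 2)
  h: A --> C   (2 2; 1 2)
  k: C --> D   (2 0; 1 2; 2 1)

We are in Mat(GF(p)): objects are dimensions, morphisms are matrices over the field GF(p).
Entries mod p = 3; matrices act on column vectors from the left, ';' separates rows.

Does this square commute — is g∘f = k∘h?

Along f;g (path 1):
  e0=(1,0) f-->(0,2) g-->(1,1,1)
  e1=(0,1) f-->(2,0) g-->(1,0,2)
  ⟦path⟧₁ = (1 1; 1 0; 1 2)
Along h;k (path 2):
  e0=(1,0) h-->(2,1) k-->(1,1,2)
  e1=(0,1) h-->(2,2) k-->(1,0,0)
  ⟦path⟧₂ = (1 1; 1 0; 2 0)
Equal? distinct morphisms ✗

Answer: DOES NOT COMMUTE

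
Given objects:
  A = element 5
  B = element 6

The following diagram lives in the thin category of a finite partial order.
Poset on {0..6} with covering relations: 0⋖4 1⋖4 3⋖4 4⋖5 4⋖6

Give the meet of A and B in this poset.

Common predecessors of 5,6: {0,1,3,4}
  0 ⊑ 4
  1 ⊑ 4
  3 ⊑ 4
  4 ⊑ 4
glb = 4

Answer: A∧B = 4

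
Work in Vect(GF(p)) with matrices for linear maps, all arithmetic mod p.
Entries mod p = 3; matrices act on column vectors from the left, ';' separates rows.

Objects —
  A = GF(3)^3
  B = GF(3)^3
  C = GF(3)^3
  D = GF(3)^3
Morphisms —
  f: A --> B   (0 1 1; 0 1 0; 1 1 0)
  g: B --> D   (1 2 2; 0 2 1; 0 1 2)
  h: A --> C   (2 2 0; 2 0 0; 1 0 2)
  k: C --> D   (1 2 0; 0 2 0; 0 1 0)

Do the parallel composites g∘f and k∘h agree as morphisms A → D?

Path 1 = f;g:
  e0=⟨1,0,0⟩ f-->⟨0,0,1⟩ g-->⟨2,1,2⟩
  e1=⟨0,1,0⟩ f-->⟨1,1,1⟩ g-->⟨2,0,0⟩
  e2=⟨0,0,1⟩ f-->⟨1,0,0⟩ g-->⟨1,0,0⟩
  composite₁ = (2 2 1; 1 0 0; 2 0 0)
Path 2 = h;k:
  e0=⟨1,0,0⟩ h-->⟨2,2,1⟩ k-->⟨0,1,2⟩
  e1=⟨0,1,0⟩ h-->⟨2,0,0⟩ k-->⟨2,0,0⟩
  e2=⟨0,0,1⟩ h-->⟨0,0,2⟩ k-->⟨0,0,0⟩
  composite₂ = (0 2 0; 1 0 0; 2 0 0)
Equal? distinct morphisms ✗

Answer: DOES NOT COMMUTE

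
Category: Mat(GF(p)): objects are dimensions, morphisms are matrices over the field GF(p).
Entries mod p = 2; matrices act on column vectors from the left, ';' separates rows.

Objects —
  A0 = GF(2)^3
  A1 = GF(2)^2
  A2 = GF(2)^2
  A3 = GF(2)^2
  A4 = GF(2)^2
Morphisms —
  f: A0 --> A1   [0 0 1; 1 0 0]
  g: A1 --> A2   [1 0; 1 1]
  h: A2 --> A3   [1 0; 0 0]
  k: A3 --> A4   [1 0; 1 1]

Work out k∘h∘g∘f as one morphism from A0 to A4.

  e0=[1,0,0] f-->[0,1] g-->[0,1] h-->[0,0] k-->[0,0]
  e1=[0,1,0] f-->[0,0] g-->[0,0] h-->[0,0] k-->[0,0]
  e2=[0,0,1] f-->[1,0] g-->[1,1] h-->[1,0] k-->[1,1]
⟦path⟧: [0 0 1; 0 0 1]

Answer: [0 0 1; 0 0 1]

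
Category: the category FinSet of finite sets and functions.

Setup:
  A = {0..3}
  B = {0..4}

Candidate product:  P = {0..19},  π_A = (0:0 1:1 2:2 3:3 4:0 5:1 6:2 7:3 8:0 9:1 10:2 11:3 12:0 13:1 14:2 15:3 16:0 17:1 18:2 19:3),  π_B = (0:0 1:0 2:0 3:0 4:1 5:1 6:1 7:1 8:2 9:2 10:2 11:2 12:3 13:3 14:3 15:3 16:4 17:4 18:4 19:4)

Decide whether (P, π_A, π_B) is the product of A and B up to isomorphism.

Answer: VALID PRODUCT

Trace:
|A|·|B| = 4·5 = 20;  |P| = 20
Check the pairing map k ↦ (π_A(k), π_B(k)):
  0 : (0,0)
  1 : (1,0)
  2 : (2,0)
  3 : (3,0)
  4 : (0,1)
  5 : (1,1)
  6 : (2,1)
  7 : (3,1)
  8 : (0,2)
  9 : (1,2)
  10 : (2,2)
  11 : (3,2)
  12 : (0,3)
  13 : (1,3)
  14 : (2,3)
  15 : (3,3)
  16 : (0,4)
  17 : (1,4)
  18 : (2,4)
  19 : (3,4)
distinct pairs in image: 20 / 20 needed
  → bijection onto A×B; projections well-typed.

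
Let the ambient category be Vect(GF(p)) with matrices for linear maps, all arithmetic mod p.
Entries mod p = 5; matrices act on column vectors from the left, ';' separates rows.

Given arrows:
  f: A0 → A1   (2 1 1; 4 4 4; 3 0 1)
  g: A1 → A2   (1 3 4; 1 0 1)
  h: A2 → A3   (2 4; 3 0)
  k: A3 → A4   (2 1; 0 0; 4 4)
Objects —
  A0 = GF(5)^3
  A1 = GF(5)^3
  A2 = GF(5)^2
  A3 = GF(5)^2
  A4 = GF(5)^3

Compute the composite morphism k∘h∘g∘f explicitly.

Answer: (2 4 0; 0 0 0; 0 1 2)

Trace:
  e0=[1,0,0] f→[2,4,3] g→[1,0] h→[2,3] k→[2,0,0]
  e1=[0,1,0] f→[1,4,0] g→[3,1] h→[0,4] k→[4,0,1]
  e2=[0,0,1] f→[1,4,1] g→[2,2] h→[2,1] k→[0,0,2]
result: (2 4 0; 0 0 0; 0 1 2)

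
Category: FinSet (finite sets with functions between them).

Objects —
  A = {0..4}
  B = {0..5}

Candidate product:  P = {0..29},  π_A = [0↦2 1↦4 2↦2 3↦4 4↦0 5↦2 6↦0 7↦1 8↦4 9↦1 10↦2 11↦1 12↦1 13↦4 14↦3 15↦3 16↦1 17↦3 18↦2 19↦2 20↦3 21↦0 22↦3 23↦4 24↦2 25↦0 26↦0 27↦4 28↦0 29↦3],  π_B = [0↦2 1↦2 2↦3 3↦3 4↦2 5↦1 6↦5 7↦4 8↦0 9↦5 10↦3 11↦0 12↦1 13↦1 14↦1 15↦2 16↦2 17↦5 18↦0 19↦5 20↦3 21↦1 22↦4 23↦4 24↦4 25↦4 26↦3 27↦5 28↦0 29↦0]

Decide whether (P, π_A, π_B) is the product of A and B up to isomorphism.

Answer: NOT A VALID PRODUCT — duplicate pair at indices 2,10

Work:
|A|·|B| = 5·6 = 30;  |P| = 30
Check the pairing map k ↦ (π_A(k), π_B(k)):
  0 ↦ (2,2)
  1 ↦ (4,2)
  2 ↦ (2,3)
  3 ↦ (4,3)
  4 ↦ (0,2)
  5 ↦ (2,1)
  6 ↦ (0,5)
  7 ↦ (1,4)
  8 ↦ (4,0)
  9 ↦ (1,5)
  10 ↦ (2,3)  ✗ repeats pair of k=2
  11 ↦ (1,0)
  12 ↦ (1,1)
  13 ↦ (4,1)
  14 ↦ (3,1)
  15 ↦ (3,2)
  16 ↦ (1,2)
  17 ↦ (3,5)
  18 ↦ (2,0)
  19 ↦ (2,5)
  20 ↦ (3,3)
  21 ↦ (0,1)
  22 ↦ (3,4)
  23 ↦ (4,4)
  24 ↦ (2,4)
  25 ↦ (0,4)
  26 ↦ (0,3)
  27 ↦ (4,5)
  28 ↦ (0,0)
  29 ↦ (3,0)
distinct pairs in image: 29 / 30 needed
  → (2,3) hit at k=2 and k=10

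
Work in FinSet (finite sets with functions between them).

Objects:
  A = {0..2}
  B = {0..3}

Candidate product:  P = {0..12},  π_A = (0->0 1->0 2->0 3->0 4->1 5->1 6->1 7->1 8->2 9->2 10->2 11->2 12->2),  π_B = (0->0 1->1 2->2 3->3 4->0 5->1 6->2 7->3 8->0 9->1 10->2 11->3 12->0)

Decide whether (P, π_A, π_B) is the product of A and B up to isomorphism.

|A|·|B| = 3·4 = 12;  |P| = 13
  → cardinalities differ; no bijection possible.

Answer: NOT A VALID PRODUCT — |P|=13 ≠ |A|·|B|=12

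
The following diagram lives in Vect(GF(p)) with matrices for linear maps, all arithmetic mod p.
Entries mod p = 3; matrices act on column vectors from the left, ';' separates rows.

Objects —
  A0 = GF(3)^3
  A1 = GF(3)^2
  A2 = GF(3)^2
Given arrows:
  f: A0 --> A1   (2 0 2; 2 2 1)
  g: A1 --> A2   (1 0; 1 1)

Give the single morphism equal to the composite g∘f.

Answer: (2 0 2; 1 2 0)

Trace:
  e0=(1,0,0) f-->(2,2) g-->(2,1)
  e1=(0,1,0) f-->(0,2) g-->(0,2)
  e2=(0,0,1) f-->(2,1) g-->(2,0)
result: (2 0 2; 1 2 0)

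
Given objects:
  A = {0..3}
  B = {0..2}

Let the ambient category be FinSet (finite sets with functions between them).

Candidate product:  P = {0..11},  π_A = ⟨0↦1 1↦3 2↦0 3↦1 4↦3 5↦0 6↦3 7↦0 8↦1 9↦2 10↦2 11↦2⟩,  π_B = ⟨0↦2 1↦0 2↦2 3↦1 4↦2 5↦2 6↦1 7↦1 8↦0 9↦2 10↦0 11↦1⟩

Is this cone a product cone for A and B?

|A|·|B| = 4·3 = 12;  |P| = 12
Check the pairing map k ↦ (π_A(k), π_B(k)):
  0 ↦ (1,2)
  1 ↦ (3,0)
  2 ↦ (0,2)
  3 ↦ (1,1)
  4 ↦ (3,2)
  5 ↦ (0,2)  ✗ repeats pair of k=2
  6 ↦ (3,1)
  7 ↦ (0,1)
  8 ↦ (1,0)
  9 ↦ (2,2)
  10 ↦ (2,0)
  11 ↦ (2,1)
distinct pairs in image: 11 / 12 needed
  → (0,2) hit at k=2 and k=5

Answer: NOT A VALID PRODUCT — duplicate pair at indices 5,2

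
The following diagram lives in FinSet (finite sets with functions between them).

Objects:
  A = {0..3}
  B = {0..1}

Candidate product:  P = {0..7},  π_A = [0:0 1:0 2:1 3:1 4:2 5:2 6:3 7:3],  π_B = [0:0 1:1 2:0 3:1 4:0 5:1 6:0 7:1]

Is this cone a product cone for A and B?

|A|·|B| = 4·2 = 8;  |P| = 8
Check the pairing map k ↦ (π_A(k), π_B(k)):
  0 : (0,0)
  1 : (0,1)
  2 : (1,0)
  3 : (1,1)
  4 : (2,0)
  5 : (2,1)
  6 : (3,0)
  7 : (3,1)
distinct pairs in image: 8 / 8 needed
  → bijection onto A×B; projections well-typed.

Answer: VALID PRODUCT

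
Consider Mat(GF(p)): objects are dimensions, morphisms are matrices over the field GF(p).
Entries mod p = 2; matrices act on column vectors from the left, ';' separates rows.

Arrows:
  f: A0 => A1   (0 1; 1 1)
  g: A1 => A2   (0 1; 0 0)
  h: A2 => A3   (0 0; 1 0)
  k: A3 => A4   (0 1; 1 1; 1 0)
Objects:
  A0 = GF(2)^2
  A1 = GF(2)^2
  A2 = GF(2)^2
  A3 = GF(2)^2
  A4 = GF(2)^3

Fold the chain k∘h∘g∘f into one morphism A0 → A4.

Answer: (1 1; 1 1; 0 0)

Derivation:
  e0=⟨1,0⟩ f=>⟨0,1⟩ g=>⟨1,0⟩ h=>⟨0,1⟩ k=>⟨1,1,0⟩
  e1=⟨0,1⟩ f=>⟨1,1⟩ g=>⟨1,0⟩ h=>⟨0,1⟩ k=>⟨1,1,0⟩
composite: (1 1; 1 1; 0 0)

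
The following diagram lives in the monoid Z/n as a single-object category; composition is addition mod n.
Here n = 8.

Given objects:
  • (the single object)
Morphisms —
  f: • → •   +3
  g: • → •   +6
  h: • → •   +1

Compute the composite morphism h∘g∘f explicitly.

Answer: +2

Derivation:
  0 +3≡3 +6≡1 +1≡2  (mod 8)
result: +2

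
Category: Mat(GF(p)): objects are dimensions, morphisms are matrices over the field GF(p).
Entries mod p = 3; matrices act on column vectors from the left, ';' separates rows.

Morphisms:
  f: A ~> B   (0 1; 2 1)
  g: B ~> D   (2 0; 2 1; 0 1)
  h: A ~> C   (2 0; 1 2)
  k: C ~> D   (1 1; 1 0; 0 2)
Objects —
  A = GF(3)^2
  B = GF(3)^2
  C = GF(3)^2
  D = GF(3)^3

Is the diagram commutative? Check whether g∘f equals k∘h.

Path 1 = f;g:
  e0=(1,0) f~>(0,2) g~>(0,2,2)
  e1=(0,1) f~>(1,1) g~>(2,0,1)
  ⟦path⟧₁ = (0 2; 2 0; 2 1)
Path 2 = h;k:
  e0=(1,0) h~>(2,1) k~>(0,2,2)
  e1=(0,1) h~>(0,2) k~>(2,0,1)
  ⟦path⟧₂ = (0 2; 2 0; 2 1)
Equal? same morphism ✓

Answer: COMMUTES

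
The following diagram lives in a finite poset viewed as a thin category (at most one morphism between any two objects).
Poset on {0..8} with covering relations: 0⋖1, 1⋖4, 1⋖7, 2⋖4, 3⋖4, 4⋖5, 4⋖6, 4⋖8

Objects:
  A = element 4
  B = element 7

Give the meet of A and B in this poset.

Answer: A∧B = 1

Trace:
{x : x<=A ∧ x<=B} = {0,1}  (A=4, B=7)
  0 <= 1
  1 <= 1
glb = 1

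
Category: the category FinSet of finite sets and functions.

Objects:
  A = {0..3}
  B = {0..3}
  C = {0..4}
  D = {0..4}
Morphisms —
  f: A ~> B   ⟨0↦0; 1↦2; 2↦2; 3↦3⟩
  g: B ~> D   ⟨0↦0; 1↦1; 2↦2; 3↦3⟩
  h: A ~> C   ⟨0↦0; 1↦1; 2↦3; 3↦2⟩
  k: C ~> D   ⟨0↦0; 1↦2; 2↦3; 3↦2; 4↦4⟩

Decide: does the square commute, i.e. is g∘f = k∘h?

Answer: COMMUTES

Derivation:
Path 1 = f;g:
  0 f~>0 g~>0
  1 f~>2 g~>2
  2 f~>2 g~>2
  3 f~>3 g~>3
  result₁ = ⟨0↦0; 1↦2; 2↦2; 3↦3⟩
Path 2 = h;k:
  0 h~>0 k~>0
  1 h~>1 k~>2
  2 h~>3 k~>2
  3 h~>2 k~>3
  result₂ = ⟨0↦0; 1↦2; 2↦2; 3↦3⟩
Equal? YES — commutes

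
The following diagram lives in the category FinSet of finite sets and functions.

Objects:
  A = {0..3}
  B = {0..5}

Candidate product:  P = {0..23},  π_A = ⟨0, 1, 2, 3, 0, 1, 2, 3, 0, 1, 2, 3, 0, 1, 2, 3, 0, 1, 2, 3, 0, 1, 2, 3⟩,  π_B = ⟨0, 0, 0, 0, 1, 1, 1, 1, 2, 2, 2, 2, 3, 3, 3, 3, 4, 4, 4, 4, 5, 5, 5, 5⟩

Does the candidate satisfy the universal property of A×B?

Answer: VALID PRODUCT

Derivation:
|A|·|B| = 4·6 = 24;  |P| = 24
Check the pairing map k ↦ (π_A(k), π_B(k)):
  0 ↦ (0,0)
  1 ↦ (1,0)
  2 ↦ (2,0)
  3 ↦ (3,0)
  4 ↦ (0,1)
  5 ↦ (1,1)
  6 ↦ (2,1)
  7 ↦ (3,1)
  8 ↦ (0,2)
  9 ↦ (1,2)
  10 ↦ (2,2)
  11 ↦ (3,2)
  12 ↦ (0,3)
  13 ↦ (1,3)
  14 ↦ (2,3)
  15 ↦ (3,3)
  16 ↦ (0,4)
  17 ↦ (1,4)
  18 ↦ (2,4)
  19 ↦ (3,4)
  20 ↦ (0,5)
  21 ↦ (1,5)
  22 ↦ (2,5)
  23 ↦ (3,5)
distinct pairs in image: 24 / 24 needed
  → bijection onto A×B; projections well-typed.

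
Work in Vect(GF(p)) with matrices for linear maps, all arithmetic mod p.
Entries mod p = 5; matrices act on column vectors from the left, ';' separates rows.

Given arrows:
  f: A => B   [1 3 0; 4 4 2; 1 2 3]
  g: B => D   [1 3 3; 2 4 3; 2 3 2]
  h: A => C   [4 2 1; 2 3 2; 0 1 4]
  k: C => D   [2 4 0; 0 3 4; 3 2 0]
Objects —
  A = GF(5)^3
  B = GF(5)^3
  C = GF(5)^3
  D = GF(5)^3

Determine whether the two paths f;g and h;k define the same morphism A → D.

Answer: COMMUTES

Trace:
Along f;g (path 1):
  e0=[1,0,0] f=>[1,4,1] g=>[1,1,1]
  e1=[0,1,0] f=>[3,4,2] g=>[1,3,2]
  e2=[0,0,1] f=>[0,2,3] g=>[0,2,2]
  result₁ = [1 1 0; 1 3 2; 1 2 2]
Along h;k (path 2):
  e0=[1,0,0] h=>[4,2,0] k=>[1,1,1]
  e1=[0,1,0] h=>[2,3,1] k=>[1,3,2]
  e2=[0,0,1] h=>[1,2,4] k=>[0,2,2]
  result₂ = [1 1 0; 1 3 2; 1 2 2]
Equal? same morphism ✓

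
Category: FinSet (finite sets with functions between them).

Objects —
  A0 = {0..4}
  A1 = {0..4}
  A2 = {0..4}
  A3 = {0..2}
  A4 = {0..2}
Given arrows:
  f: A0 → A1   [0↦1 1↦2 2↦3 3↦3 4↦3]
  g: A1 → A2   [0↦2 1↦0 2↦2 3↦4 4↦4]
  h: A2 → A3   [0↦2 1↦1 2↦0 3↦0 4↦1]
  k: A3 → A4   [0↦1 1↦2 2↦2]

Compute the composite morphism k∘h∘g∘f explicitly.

  0 f→1 g→0 h→2 k→2
  1 f→2 g→2 h→0 k→1
  2 f→3 g→4 h→1 k→2
  3 f→3 g→4 h→1 k→2
  4 f→3 g→4 h→1 k→2
⟦path⟧: [0↦2 1↦1 2↦2 3↦2 4↦2]

Answer: [0↦2 1↦1 2↦2 3↦2 4↦2]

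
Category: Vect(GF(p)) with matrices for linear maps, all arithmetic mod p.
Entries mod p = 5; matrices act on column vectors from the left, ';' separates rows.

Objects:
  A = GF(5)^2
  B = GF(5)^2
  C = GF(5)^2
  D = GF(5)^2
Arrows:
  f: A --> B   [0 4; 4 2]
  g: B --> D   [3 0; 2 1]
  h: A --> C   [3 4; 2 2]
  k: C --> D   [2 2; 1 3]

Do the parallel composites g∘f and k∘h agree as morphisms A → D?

1) trace f;g:
  e0=(1,0) f-->(0,4) g-->(0,4)
  e1=(0,1) f-->(4,2) g-->(2,0)
  result₁ = [0 2; 4 0]
2) trace h;k:
  e0=(1,0) h-->(3,2) k-->(0,4)
  e1=(0,1) h-->(4,2) k-->(2,0)
  result₂ = [0 2; 4 0]
Equal? equal; square commutes

Answer: COMMUTES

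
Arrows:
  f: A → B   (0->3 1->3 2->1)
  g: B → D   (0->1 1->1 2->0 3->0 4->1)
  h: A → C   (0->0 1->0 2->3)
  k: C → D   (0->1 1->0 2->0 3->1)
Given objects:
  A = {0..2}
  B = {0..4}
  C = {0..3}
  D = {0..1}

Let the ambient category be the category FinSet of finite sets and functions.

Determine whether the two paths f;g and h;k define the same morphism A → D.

Path 1 = f;g:
  0 f→3 g→0
  1 f→3 g→0
  2 f→1 g→1
  ⟦path⟧₁ = (0->0 1->0 2->1)
Path 2 = h;k:
  0 h→0 k→1
  1 h→0 k→1
  2 h→3 k→1
  ⟦path⟧₂ = (0->1 1->1 2->1)
Equal? NO — does not commute

Answer: DOES NOT COMMUTE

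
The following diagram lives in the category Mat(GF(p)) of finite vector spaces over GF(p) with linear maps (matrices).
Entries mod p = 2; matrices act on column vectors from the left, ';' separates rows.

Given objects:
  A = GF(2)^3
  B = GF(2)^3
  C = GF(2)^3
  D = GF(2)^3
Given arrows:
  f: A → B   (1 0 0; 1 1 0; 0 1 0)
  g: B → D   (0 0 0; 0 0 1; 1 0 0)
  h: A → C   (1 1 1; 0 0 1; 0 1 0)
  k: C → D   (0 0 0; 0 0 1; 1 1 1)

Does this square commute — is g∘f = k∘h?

Answer: COMMUTES

Work:
1) trace f;g:
  e0=⟨1,0,0⟩ f→⟨1,1,0⟩ g→⟨0,0,1⟩
  e1=⟨0,1,0⟩ f→⟨0,1,1⟩ g→⟨0,1,0⟩
  e2=⟨0,0,1⟩ f→⟨0,0,0⟩ g→⟨0,0,0⟩
  ⟦path⟧₁ = (0 0 0; 0 1 0; 1 0 0)
2) trace h;k:
  e0=⟨1,0,0⟩ h→⟨1,0,0⟩ k→⟨0,0,1⟩
  e1=⟨0,1,0⟩ h→⟨1,0,1⟩ k→⟨0,1,0⟩
  e2=⟨0,0,1⟩ h→⟨1,1,0⟩ k→⟨0,0,0⟩
  ⟦path⟧₂ = (0 0 0; 0 1 0; 1 0 0)
Equal? YES — commutes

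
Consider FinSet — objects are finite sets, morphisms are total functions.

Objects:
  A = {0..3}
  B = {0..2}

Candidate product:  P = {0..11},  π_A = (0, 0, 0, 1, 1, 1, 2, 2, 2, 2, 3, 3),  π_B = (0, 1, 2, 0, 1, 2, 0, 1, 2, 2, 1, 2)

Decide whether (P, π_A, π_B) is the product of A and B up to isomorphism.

Answer: NOT A VALID PRODUCT — duplicate pair at indices 8,9

Work:
|A|·|B| = 4·3 = 12;  |P| = 12
Check the pairing map k ↦ (π_A(k), π_B(k)):
  0 ↦ (0,0)
  1 ↦ (0,1)
  2 ↦ (0,2)
  3 ↦ (1,0)
  4 ↦ (1,1)
  5 ↦ (1,2)
  6 ↦ (2,0)
  7 ↦ (2,1)
  8 ↦ (2,2)
  9 ↦ (2,2)  ✗ repeats pair of k=8
  10 ↦ (3,1)
  11 ↦ (3,2)
distinct pairs in image: 11 / 12 needed
  → (2,2) hit at k=8 and k=9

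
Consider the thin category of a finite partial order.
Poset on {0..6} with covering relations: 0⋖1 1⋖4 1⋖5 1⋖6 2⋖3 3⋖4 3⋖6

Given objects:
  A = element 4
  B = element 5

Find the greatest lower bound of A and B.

Lower bounds of A=4 and B=5: {0,1}
  0 <= 1
  1 <= 1
glb = 1

Answer: A∧B = 1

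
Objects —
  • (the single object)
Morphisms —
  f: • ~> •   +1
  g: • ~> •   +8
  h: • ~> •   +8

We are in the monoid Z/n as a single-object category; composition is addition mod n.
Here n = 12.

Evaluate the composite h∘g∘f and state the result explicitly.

  0 +1≡1 +8≡9 +8≡5  (mod 12)
composite: +5

Answer: +5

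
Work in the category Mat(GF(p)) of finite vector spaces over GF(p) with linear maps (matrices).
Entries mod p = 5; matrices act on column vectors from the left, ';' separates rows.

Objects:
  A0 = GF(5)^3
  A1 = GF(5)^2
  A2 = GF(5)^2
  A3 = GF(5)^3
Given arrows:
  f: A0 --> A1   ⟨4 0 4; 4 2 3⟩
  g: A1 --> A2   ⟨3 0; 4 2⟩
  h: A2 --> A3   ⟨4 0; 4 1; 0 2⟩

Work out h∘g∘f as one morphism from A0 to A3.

Answer: ⟨3 0 3; 2 4 0; 3 3 4⟩

Derivation:
  e0=(1,0,0) f-->(4,4) g-->(2,4) h-->(3,2,3)
  e1=(0,1,0) f-->(0,2) g-->(0,4) h-->(0,4,3)
  e2=(0,0,1) f-->(4,3) g-->(2,2) h-->(3,0,4)
⟦path⟧: ⟨3 0 3; 2 4 0; 3 3 4⟩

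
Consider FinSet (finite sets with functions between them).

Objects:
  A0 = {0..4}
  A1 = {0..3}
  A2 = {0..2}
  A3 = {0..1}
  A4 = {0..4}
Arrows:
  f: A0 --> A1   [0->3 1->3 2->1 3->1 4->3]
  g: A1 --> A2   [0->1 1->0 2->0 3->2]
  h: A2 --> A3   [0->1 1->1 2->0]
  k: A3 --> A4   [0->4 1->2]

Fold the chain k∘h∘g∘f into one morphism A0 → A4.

Answer: [0->4 1->4 2->2 3->2 4->4]

Work:
  0 f-->3 g-->2 h-->0 k-->4
  1 f-->3 g-->2 h-->0 k-->4
  2 f-->1 g-->0 h-->1 k-->2
  3 f-->1 g-->0 h-->1 k-->2
  4 f-->3 g-->2 h-->0 k-->4
composite: [0->4 1->4 2->2 3->2 4->4]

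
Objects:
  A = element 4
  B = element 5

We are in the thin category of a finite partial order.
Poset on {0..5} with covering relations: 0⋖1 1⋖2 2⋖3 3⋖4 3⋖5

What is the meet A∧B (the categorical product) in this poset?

{x : x≤A ∧ x≤B} = {0,1,2,3}  (A=4, B=5)
  0 ≤ 3
  1 ≤ 3
  2 ≤ 3
  3 ≤ 3
glb = 3

Answer: A∧B = 3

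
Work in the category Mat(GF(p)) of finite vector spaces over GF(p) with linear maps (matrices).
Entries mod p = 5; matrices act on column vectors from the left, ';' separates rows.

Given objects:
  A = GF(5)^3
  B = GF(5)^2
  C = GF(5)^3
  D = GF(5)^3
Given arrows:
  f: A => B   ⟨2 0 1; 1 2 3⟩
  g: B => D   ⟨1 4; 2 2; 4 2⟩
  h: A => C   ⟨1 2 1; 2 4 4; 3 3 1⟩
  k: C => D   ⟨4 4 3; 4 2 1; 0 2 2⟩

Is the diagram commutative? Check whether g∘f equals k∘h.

Along f;g (path 1):
  e0=(1,0,0) f=>(2,1) g=>(1,1,0)
  e1=(0,1,0) f=>(0,2) g=>(3,4,4)
  e2=(0,0,1) f=>(1,3) g=>(3,3,0)
  composite₁ = ⟨1 3 3; 1 4 3; 0 4 0⟩
Along h;k (path 2):
  e0=(1,0,0) h=>(1,2,3) k=>(1,1,0)
  e1=(0,1,0) h=>(2,4,3) k=>(3,4,4)
  e2=(0,0,1) h=>(1,4,1) k=>(3,3,0)
  composite₂ = ⟨1 3 3; 1 4 3; 0 4 0⟩
Equal? YES — commutes

Answer: COMMUTES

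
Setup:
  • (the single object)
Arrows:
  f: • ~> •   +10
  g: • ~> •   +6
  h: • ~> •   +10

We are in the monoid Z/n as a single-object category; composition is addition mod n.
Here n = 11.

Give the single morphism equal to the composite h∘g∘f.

  0 +10≡10 +6≡5 +10≡4  (mod 11)
⟦path⟧: +4

Answer: +4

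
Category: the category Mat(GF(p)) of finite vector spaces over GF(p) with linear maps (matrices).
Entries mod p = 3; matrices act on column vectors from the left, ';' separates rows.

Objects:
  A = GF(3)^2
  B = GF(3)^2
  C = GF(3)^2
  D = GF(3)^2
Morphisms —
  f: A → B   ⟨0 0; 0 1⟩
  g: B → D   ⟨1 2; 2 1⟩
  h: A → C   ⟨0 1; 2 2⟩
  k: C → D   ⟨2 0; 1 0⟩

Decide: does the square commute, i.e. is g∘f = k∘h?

Path 1 = f;g:
  e0=[1,0] f→[0,0] g→[0,0]
  e1=[0,1] f→[0,1] g→[2,1]
  result₁ = ⟨0 2; 0 1⟩
Path 2 = h;k:
  e0=[1,0] h→[0,2] k→[0,0]
  e1=[0,1] h→[1,2] k→[2,1]
  result₂ = ⟨0 2; 0 1⟩
Equal? YES — commutes

Answer: COMMUTES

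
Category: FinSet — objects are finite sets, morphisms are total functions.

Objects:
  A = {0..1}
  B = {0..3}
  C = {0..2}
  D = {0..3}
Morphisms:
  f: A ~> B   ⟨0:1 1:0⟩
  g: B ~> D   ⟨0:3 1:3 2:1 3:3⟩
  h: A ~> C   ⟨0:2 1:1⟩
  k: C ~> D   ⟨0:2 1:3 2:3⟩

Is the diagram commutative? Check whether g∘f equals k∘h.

Answer: COMMUTES

Derivation:
Path 1 = f;g:
  0 f~>1 g~>3
  1 f~>0 g~>3
  composite₁ = ⟨0:3 1:3⟩
Path 2 = h;k:
  0 h~>2 k~>3
  1 h~>1 k~>3
  composite₂ = ⟨0:3 1:3⟩
Equal? same morphism ✓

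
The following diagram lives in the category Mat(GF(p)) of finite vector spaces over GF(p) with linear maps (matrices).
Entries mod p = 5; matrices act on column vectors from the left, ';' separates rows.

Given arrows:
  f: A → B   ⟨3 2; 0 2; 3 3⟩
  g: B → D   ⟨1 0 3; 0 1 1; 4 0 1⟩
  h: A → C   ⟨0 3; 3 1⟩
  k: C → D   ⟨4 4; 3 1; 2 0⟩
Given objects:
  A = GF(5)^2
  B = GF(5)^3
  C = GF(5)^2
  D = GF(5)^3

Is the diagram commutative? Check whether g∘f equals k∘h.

Answer: COMMUTES

Trace:
Path 1 = f;g:
  e0=(1,0) f→(3,0,3) g→(2,3,0)
  e1=(0,1) f→(2,2,3) g→(1,0,1)
  result₁ = ⟨2 1; 3 0; 0 1⟩
Path 2 = h;k:
  e0=(1,0) h→(0,3) k→(2,3,0)
  e1=(0,1) h→(3,1) k→(1,0,1)
  result₂ = ⟨2 1; 3 0; 0 1⟩
Equal? YES — commutes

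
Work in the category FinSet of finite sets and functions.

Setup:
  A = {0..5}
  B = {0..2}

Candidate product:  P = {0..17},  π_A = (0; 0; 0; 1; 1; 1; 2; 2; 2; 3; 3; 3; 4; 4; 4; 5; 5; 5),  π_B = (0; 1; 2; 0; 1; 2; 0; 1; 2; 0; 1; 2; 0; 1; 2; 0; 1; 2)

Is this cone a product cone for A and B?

|A|·|B| = 6·3 = 18;  |P| = 18
Check the pairing map k ↦ (π_A(k), π_B(k)):
  0 ↦ (0,0)
  1 ↦ (0,1)
  2 ↦ (0,2)
  3 ↦ (1,0)
  4 ↦ (1,1)
  5 ↦ (1,2)
  6 ↦ (2,0)
  7 ↦ (2,1)
  8 ↦ (2,2)
  9 ↦ (3,0)
  10 ↦ (3,1)
  11 ↦ (3,2)
  12 ↦ (4,0)
  13 ↦ (4,1)
  14 ↦ (4,2)
  15 ↦ (5,0)
  16 ↦ (5,1)
  17 ↦ (5,2)
distinct pairs in image: 18 / 18 needed
  → bijection onto A×B; projections well-typed.

Answer: VALID PRODUCT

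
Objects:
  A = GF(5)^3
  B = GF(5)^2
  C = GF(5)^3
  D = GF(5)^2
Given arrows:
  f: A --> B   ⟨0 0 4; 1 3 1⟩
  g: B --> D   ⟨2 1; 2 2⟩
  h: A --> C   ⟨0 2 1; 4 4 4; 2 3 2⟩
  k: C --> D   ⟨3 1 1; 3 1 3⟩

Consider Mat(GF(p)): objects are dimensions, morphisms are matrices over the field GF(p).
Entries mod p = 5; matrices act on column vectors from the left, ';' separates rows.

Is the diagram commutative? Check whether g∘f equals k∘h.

Answer: DOES NOT COMMUTE

Trace:
1) trace f;g:
  e0=(1,0,0) f-->(0,1) g-->(1,2)
  e1=(0,1,0) f-->(0,3) g-->(3,1)
  e2=(0,0,1) f-->(4,1) g-->(4,0)
  ⟦path⟧₁ = ⟨1 3 4; 2 1 0⟩
2) trace h;k:
  e0=(1,0,0) h-->(0,4,2) k-->(1,0)
  e1=(0,1,0) h-->(2,4,3) k-->(3,4)
  e2=(0,0,1) h-->(1,4,2) k-->(4,3)
  ⟦path⟧₂ = ⟨1 3 4; 0 4 3⟩
Equal? differ; not commutative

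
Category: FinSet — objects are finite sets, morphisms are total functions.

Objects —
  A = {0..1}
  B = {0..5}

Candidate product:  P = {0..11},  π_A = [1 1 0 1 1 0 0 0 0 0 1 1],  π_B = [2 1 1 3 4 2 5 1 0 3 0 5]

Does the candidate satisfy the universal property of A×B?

Answer: NOT A VALID PRODUCT — duplicate pair at indices 7,2

Trace:
|A|·|B| = 2·6 = 12;  |P| = 12
Check the pairing map k ↦ (π_A(k), π_B(k)):
  0 : (1,2)
  1 : (1,1)
  2 : (0,1)
  3 : (1,3)
  4 : (1,4)
  5 : (0,2)
  6 : (0,5)
  7 : (0,1)  ✗ repeats pair of k=2
  8 : (0,0)
  9 : (0,3)
  10 : (1,0)
  11 : (1,5)
distinct pairs in image: 11 / 12 needed
  → (0,1) hit at k=2 and k=7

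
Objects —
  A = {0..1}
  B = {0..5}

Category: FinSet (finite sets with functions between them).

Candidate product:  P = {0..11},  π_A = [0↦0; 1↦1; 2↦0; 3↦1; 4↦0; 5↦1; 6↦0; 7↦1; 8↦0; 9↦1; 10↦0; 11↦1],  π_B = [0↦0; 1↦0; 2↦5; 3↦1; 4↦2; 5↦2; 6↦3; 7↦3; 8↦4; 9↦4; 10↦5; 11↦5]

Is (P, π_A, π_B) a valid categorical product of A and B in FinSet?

|A|·|B| = 2·6 = 12;  |P| = 12
Check the pairing map k ↦ (π_A(k), π_B(k)):
  0 ↦ (0,0)
  1 ↦ (1,0)
  2 ↦ (0,5)
  3 ↦ (1,1)
  4 ↦ (0,2)
  5 ↦ (1,2)
  6 ↦ (0,3)
  7 ↦ (1,3)
  8 ↦ (0,4)
  9 ↦ (1,4)
  10 ↦ (0,5)  ✗ repeats pair of k=2
  11 ↦ (1,5)
distinct pairs in image: 11 / 12 needed
  → (0,5) hit at k=2 and k=10

Answer: NOT A VALID PRODUCT — duplicate pair at indices 10,2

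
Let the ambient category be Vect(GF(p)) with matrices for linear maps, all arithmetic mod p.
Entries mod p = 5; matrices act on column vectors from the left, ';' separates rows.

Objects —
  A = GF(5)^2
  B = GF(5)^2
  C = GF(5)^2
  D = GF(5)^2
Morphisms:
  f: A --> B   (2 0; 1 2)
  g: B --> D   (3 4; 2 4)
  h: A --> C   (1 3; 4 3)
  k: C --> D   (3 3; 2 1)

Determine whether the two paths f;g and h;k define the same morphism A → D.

Along f;g (path 1):
  e0=(1,0) f-->(2,1) g-->(0,3)
  e1=(0,1) f-->(0,2) g-->(3,3)
  result₁ = (0 3; 3 3)
Along h;k (path 2):
  e0=(1,0) h-->(1,4) k-->(0,1)
  e1=(0,1) h-->(3,3) k-->(3,4)
  result₂ = (0 3; 1 4)
Equal? distinct morphisms ✗

Answer: DOES NOT COMMUTE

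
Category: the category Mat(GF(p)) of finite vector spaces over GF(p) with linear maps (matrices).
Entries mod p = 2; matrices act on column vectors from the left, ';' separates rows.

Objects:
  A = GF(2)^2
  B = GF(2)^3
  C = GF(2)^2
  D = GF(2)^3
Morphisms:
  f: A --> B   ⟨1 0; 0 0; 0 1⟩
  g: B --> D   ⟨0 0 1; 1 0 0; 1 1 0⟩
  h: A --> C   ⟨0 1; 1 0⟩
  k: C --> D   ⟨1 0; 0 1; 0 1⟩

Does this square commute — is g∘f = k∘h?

Answer: COMMUTES

Trace:
Along f;g (path 1):
  e0=(1,0) f-->(1,0,0) g-->(0,1,1)
  e1=(0,1) f-->(0,0,1) g-->(1,0,0)
  result₁ = ⟨0 1; 1 0; 1 0⟩
Along h;k (path 2):
  e0=(1,0) h-->(0,1) k-->(0,1,1)
  e1=(0,1) h-->(1,0) k-->(1,0,0)
  result₂ = ⟨0 1; 1 0; 1 0⟩
Equal? equal; square commutes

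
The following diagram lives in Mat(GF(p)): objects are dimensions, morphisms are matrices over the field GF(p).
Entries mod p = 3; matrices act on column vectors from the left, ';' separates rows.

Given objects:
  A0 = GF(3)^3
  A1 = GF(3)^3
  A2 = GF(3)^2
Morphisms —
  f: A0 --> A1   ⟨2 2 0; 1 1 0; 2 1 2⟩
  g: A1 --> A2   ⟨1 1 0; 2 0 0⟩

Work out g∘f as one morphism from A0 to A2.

  e0=(1,0,0) f-->(2,1,2) g-->(0,1)
  e1=(0,1,0) f-->(2,1,1) g-->(0,1)
  e2=(0,0,1) f-->(0,0,2) g-->(0,0)
result: ⟨0 0 0; 1 1 0⟩

Answer: ⟨0 0 0; 1 1 0⟩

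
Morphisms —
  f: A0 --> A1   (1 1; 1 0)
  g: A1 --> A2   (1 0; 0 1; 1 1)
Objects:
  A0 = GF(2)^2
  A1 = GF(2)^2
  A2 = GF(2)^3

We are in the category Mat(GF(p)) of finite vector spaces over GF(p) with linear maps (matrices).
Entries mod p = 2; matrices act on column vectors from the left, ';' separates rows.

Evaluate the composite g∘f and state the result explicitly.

Answer: (1 1; 1 0; 0 1)

Work:
  e0=[1,0] f-->[1,1] g-->[1,1,0]
  e1=[0,1] f-->[1,0] g-->[1,0,1]
composite: (1 1; 1 0; 0 1)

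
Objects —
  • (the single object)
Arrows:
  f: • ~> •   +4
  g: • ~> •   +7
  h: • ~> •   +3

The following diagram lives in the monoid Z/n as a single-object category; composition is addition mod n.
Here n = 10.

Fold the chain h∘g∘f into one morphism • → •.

Answer: +4

Derivation:
  0 +4≡4 +7≡1 +3≡4  (mod 10)
result: +4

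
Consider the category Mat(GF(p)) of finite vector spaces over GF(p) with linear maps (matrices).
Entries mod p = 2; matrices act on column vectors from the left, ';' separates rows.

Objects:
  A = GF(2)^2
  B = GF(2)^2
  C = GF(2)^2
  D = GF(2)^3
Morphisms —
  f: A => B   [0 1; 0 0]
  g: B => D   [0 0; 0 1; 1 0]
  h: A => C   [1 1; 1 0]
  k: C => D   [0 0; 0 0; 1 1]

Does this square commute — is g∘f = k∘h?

Answer: COMMUTES

Trace:
1) trace f;g:
  e0=(1,0) f=>(0,0) g=>(0,0,0)
  e1=(0,1) f=>(1,0) g=>(0,0,1)
  ⟦path⟧₁ = [0 0; 0 0; 0 1]
2) trace h;k:
  e0=(1,0) h=>(1,1) k=>(0,0,0)
  e1=(0,1) h=>(1,0) k=>(0,0,1)
  ⟦path⟧₂ = [0 0; 0 0; 0 1]
Equal? same morphism ✓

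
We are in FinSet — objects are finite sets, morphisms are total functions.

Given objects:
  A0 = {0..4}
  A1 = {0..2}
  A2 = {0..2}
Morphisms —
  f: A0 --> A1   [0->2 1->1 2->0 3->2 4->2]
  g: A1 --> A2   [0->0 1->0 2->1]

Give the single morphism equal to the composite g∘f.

  0 f-->2 g-->1
  1 f-->1 g-->0
  2 f-->0 g-->0
  3 f-->2 g-->1
  4 f-->2 g-->1
result: [0->1 1->0 2->0 3->1 4->1]

Answer: [0->1 1->0 2->0 3->1 4->1]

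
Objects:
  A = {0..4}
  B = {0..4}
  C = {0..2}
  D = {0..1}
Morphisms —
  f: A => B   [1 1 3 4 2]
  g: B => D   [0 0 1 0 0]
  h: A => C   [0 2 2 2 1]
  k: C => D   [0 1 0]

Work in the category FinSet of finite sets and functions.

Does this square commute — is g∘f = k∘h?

Path 1 = f;g:
  0 f=>1 g=>0
  1 f=>1 g=>0
  2 f=>3 g=>0
  3 f=>4 g=>0
  4 f=>2 g=>1
  composite₁ = [0 0 0 0 1]
Path 2 = h;k:
  0 h=>0 k=>0
  1 h=>2 k=>0
  2 h=>2 k=>0
  3 h=>2 k=>0
  4 h=>1 k=>1
  composite₂ = [0 0 0 0 1]
Equal? equal; square commutes

Answer: COMMUTES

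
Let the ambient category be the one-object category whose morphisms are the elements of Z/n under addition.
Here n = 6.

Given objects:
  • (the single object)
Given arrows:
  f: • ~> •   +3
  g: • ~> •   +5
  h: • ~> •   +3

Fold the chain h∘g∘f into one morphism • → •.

Answer: +5

Trace:
  0 +3≡3 +5≡2 +3≡5  (mod 6)
composite: +5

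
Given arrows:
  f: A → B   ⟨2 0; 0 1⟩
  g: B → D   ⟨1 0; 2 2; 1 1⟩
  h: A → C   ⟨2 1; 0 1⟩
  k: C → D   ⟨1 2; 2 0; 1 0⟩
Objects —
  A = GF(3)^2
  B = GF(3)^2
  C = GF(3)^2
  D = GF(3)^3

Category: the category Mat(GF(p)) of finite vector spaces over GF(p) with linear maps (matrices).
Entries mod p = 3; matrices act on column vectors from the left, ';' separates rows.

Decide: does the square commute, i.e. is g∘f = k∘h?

Path 1 = f;g:
  e0=⟨1,0⟩ f→⟨2,0⟩ g→⟨2,1,2⟩
  e1=⟨0,1⟩ f→⟨0,1⟩ g→⟨0,2,1⟩
  result₁ = ⟨2 0; 1 2; 2 1⟩
Path 2 = h;k:
  e0=⟨1,0⟩ h→⟨2,0⟩ k→⟨2,1,2⟩
  e1=⟨0,1⟩ h→⟨1,1⟩ k→⟨0,2,1⟩
  result₂ = ⟨2 0; 1 2; 2 1⟩
Equal? YES — commutes

Answer: COMMUTES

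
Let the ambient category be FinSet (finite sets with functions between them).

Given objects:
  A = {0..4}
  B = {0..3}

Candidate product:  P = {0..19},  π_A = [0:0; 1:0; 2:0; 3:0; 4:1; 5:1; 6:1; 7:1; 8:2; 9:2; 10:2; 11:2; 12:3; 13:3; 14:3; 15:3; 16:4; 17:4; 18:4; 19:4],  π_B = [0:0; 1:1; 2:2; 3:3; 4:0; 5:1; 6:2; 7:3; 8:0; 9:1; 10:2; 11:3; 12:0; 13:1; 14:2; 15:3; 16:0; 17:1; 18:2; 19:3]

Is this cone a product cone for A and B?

Answer: VALID PRODUCT

Derivation:
|A|·|B| = 5·4 = 20;  |P| = 20
Check the pairing map k ↦ (π_A(k), π_B(k)):
  0 : (0,0)
  1 : (0,1)
  2 : (0,2)
  3 : (0,3)
  4 : (1,0)
  5 : (1,1)
  6 : (1,2)
  7 : (1,3)
  8 : (2,0)
  9 : (2,1)
  10 : (2,2)
  11 : (2,3)
  12 : (3,0)
  13 : (3,1)
  14 : (3,2)
  15 : (3,3)
  16 : (4,0)
  17 : (4,1)
  18 : (4,2)
  19 : (4,3)
distinct pairs in image: 20 / 20 needed
  → bijection onto A×B; projections well-typed.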